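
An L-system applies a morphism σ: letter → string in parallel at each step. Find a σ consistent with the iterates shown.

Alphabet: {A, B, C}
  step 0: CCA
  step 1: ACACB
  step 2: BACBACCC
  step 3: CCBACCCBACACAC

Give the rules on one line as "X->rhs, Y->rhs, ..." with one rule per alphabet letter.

A->B, B->CC, C->AC

  step 2 ⇒ step 3: BACBACCC ⇒ CC·B·AC·CC·B·AC·AC·AC
    A ↦ B
    B ↦ CC
    C ↦ AC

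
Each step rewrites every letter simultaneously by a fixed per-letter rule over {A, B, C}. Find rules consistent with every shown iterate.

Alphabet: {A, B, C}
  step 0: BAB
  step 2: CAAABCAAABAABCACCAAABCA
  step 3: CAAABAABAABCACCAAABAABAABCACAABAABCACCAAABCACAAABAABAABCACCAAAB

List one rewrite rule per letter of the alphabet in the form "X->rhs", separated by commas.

  step 2 ⇒ step 3: CAAABCAAABAABCACCAAABCA ⇒ CA·AAB·AAB·AAB·CAC·CA·AAB·AAB·AAB·CAC·AAB·AAB·CAC·CA·AAB·CA·CA·AAB·AAB·AAB·CAC·CA·AAB
    A ↦ AAB
    B ↦ CAC
    C ↦ CA

A->AAB, B->CAC, C->CA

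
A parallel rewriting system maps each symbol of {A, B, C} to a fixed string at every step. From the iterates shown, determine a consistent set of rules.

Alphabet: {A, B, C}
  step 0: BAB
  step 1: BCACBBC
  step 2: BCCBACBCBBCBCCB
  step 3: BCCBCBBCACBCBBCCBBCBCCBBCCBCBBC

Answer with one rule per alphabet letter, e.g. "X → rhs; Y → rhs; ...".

A->ACB, B->BC, C->CB

  step 2 ⇒ step 3: BCCBACBCBBCBCCB ⇒ BC·CB·CB·BC·ACB·CB·BC·CB·BC·BC·CB·BC·CB·CB·BC
    A ↦ ACB
    B ↦ BC
    C ↦ CB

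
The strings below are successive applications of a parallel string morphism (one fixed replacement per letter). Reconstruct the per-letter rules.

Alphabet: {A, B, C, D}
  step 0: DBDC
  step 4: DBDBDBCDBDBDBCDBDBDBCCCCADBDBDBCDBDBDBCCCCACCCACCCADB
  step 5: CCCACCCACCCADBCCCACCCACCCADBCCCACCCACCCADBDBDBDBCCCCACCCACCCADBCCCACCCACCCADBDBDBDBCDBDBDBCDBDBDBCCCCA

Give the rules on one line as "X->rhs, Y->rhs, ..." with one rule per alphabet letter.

A->C, B->CA, C->DB, D->CC

  step 4 ⇒ step 5: DBDBDBCDBDBDBCDBDBDBCCCCADBDBDBCDBDBDBCCCCACCCACCCADB ⇒ CC·CA·CC·CA·CC·CA·DB·CC·CA·CC·CA·CC·CA·DB·CC·CA·CC·CA·CC·CA·DB·DB·DB·DB·C·CC·CA·CC·CA·CC·CA·DB·CC·CA·CC·CA·CC·CA·DB·DB·DB·DB·C·DB·DB·DB·C·DB·DB·DB·C·CC·CA
    A ↦ C
    B ↦ CA
    C ↦ DB
    D ↦ CC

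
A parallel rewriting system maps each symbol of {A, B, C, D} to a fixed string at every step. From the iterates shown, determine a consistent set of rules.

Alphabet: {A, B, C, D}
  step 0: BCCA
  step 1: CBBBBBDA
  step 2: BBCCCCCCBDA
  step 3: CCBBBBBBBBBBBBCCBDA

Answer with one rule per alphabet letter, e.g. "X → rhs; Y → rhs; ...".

A->BDA, B->C, C->BB, D->C

  step 2 ⇒ step 3: BBCCCCCCBDA ⇒ C·C·BB·BB·BB·BB·BB·BB·C·C·BDA
    A ↦ BDA
    B ↦ C
    C ↦ BB
    D ↦ C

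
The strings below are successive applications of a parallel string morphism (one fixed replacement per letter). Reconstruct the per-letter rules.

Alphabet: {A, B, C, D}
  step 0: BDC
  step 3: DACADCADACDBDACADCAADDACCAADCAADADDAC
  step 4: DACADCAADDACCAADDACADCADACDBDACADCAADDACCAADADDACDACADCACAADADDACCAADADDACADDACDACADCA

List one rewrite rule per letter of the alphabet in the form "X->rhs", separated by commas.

A->AD, B->DB, C->CA, D->DAC

  step 3 ⇒ step 4: DACADCADACDBDACADCAADDACCAADCAADADDAC ⇒ DAC·AD·CA·AD·DAC·CA·AD·DAC·AD·CA·DAC·DB·DAC·AD·CA·AD·DAC·CA·AD·AD·DAC·DAC·AD·CA·CA·AD·AD·DAC·CA·AD·AD·DAC·AD·DAC·DAC·AD·CA
    A ↦ AD
    B ↦ DB
    C ↦ CA
    D ↦ DAC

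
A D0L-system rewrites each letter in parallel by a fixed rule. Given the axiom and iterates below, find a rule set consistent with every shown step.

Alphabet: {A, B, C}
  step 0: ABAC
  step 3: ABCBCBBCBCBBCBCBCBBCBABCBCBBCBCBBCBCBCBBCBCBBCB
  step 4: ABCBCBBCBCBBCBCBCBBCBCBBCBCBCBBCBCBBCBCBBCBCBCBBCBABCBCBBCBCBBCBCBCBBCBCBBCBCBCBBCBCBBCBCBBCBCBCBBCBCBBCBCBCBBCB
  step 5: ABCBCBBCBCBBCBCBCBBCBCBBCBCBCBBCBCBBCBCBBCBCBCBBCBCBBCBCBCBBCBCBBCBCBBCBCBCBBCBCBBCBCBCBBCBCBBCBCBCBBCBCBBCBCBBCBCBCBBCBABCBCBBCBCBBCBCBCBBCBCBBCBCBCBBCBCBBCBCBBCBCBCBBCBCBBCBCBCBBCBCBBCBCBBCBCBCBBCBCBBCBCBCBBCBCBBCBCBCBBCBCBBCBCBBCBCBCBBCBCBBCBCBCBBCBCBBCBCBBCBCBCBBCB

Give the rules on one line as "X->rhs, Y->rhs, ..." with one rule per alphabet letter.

  step 4 ⇒ step 5: ABCBCBBCBCBBCBCBCBBCBCBBCBCBCBBCBCBBCBCBBCBCBCBBCBABCBCBBCBCBBCBCBCBBCBCBBCBCBCBBCBCBBCBCBBCBCBCBBCBCBBCBCBCBBCB ⇒ AB·CB·CBB·CB·CBB·CB·CB·CBB·CB·CBB·CB·CB·CBB·CB·CBB·CB·CBB·CB·CB·CBB·CB·CBB·CB·CB·CBB·CB·CBB·CB·CBB·CB·CB·CBB·CB·CBB·CB·CB·CBB·CB·CBB·CB·CB·CBB·CB·CBB·CB·CBB·CB·CB·CBB·CB·AB·CB·CBB·CB·CBB·CB·CB·CBB·CB·CBB·CB·CB·CBB·CB·CBB·CB·CBB·CB·CB·CBB·CB·CBB·CB·CB·CBB·CB·CBB·CB·CBB·CB·CB·CBB·CB·CBB·CB·CB·CBB·CB·CBB·CB·CB·CBB·CB·CBB·CB·CBB·CB·CB·CBB·CB·CBB·CB·CB·CBB·CB·CBB·CB·CBB·CB·CB·CBB·CB
    A ↦ AB
    B ↦ CB
    C ↦ CBB

A->AB, B->CB, C->CBB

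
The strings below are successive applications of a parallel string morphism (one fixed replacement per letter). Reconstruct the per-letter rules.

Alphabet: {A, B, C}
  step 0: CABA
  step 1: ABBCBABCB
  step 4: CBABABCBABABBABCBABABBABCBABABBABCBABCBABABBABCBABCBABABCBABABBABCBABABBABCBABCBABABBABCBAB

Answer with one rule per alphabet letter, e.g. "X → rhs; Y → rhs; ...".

A->CB, B->AB, C->ABB

  step 0 ⇒ step 1: CABA ⇒ ABB·CB·AB·CB
    A ↦ CB
    B ↦ AB
    C ↦ ABB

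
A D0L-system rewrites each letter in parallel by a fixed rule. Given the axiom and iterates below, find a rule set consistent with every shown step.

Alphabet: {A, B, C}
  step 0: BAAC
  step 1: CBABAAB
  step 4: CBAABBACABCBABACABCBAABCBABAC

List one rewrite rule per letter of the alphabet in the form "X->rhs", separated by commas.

  step 0 ⇒ step 1: BAAC ⇒ C·BA·BA·AB
    A ↦ BA
    B ↦ C
    C ↦ AB

A->BA, B->C, C->AB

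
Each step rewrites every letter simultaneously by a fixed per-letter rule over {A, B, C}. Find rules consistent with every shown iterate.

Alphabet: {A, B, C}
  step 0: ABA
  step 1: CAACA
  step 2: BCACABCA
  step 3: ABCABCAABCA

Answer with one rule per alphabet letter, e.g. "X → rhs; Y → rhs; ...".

A->CA, B->A, C->B

  step 2 ⇒ step 3: BCACABCA ⇒ A·B·CA·B·CA·A·B·CA
    A ↦ CA
    B ↦ A
    C ↦ B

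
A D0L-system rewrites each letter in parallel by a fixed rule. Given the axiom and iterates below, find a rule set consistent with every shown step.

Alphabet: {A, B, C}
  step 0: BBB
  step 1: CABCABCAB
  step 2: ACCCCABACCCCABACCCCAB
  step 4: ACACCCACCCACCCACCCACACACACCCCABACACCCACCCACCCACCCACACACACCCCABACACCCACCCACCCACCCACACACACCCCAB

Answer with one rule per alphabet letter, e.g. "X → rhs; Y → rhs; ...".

  step 1 ⇒ step 2: CABCABCAB ⇒ AC·CC·CAB·AC·CC·CAB·AC·CC·CAB
    A ↦ CC
    B ↦ CAB
    C ↦ AC

A->CC, B->CAB, C->AC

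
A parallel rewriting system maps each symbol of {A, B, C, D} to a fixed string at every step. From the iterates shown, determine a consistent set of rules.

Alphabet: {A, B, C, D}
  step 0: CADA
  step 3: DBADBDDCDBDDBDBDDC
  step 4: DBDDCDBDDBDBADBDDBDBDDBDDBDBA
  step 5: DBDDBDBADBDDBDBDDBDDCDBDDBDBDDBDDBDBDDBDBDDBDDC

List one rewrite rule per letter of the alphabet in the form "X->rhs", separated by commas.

A->DC, B->D, C->A, D->DB

  step 4 ⇒ step 5: DBDDCDBDDBDBADBDDBDBDDBDDBDBA ⇒ DB·D·DB·DB·A·DB·D·DB·DB·D·DB·D·DC·DB·D·DB·DB·D·DB·D·DB·DB·D·DB·DB·D·DB·D·DC
    A ↦ DC
    B ↦ D
    C ↦ A
    D ↦ DB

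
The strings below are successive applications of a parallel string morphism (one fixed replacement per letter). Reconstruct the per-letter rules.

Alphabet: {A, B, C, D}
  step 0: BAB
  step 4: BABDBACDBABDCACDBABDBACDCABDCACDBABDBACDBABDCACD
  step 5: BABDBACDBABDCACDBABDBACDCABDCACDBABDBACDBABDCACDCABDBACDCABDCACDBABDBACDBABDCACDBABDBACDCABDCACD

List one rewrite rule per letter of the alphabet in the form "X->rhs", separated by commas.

A->BD, B->BA, C->CA, D->CD

  step 4 ⇒ step 5: BABDBACDBABDCACDBABDBACDCABDCACDBABDBACDBABDCACD ⇒ BA·BD·BA·CD·BA·BD·CA·CD·BA·BD·BA·CD·CA·BD·CA·CD·BA·BD·BA·CD·BA·BD·CA·CD·CA·BD·BA·CD·CA·BD·CA·CD·BA·BD·BA·CD·BA·BD·CA·CD·BA·BD·BA·CD·CA·BD·CA·CD
    A ↦ BD
    B ↦ BA
    C ↦ CA
    D ↦ CD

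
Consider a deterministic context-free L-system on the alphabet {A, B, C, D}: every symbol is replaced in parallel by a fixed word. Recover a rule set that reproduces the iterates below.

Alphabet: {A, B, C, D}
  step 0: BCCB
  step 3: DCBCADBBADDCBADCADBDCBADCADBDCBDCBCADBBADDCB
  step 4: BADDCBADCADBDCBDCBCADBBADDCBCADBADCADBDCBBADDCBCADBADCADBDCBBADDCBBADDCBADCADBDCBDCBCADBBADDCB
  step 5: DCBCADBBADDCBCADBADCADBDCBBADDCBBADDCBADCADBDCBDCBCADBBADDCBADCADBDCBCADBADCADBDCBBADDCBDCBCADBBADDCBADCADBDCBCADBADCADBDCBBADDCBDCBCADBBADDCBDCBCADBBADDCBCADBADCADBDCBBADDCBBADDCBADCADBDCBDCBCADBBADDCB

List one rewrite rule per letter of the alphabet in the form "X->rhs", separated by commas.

  step 4 ⇒ step 5: BADDCBADCADBDCBDCBCADBBADDCBCADBADCADBDCBBADDCBCADBADCADBDCBBADDCBBADDCBADCADBDCBDCBCADBBADDCB ⇒ DCB·CAD·B·B·AD·DCB·CAD·B·AD·CAD·B·DCB·B·AD·DCB·B·AD·DCB·AD·CAD·B·DCB·DCB·CAD·B·B·AD·DCB·AD·CAD·B·DCB·CAD·B·AD·CAD·B·DCB·B·AD·DCB·DCB·CAD·B·B·AD·DCB·AD·CAD·B·DCB·CAD·B·AD·CAD·B·DCB·B·AD·DCB·DCB·CAD·B·B·AD·DCB·DCB·CAD·B·B·AD·DCB·CAD·B·AD·CAD·B·DCB·B·AD·DCB·B·AD·DCB·AD·CAD·B·DCB·DCB·CAD·B·B·AD·DCB
    A ↦ CAD
    B ↦ DCB
    C ↦ AD
    D ↦ B

A->CAD, B->DCB, C->AD, D->B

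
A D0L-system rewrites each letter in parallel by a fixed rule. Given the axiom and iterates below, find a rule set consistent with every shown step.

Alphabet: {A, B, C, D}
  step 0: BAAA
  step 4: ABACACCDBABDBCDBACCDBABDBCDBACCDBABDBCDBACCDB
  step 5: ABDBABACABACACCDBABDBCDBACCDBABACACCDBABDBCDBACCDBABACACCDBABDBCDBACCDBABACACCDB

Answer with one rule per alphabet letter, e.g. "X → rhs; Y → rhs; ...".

  step 4 ⇒ step 5: ABACACCDBABDBCDBACCDBABDBCDBACCDBABDBCDBACCDB ⇒ AB·DB·AB·AC·AB·AC·AC·C·DB·AB·DB·C·DB·AC·C·DB·AB·AC·AC·C·DB·AB·DB·C·DB·AC·C·DB·AB·AC·AC·C·DB·AB·DB·C·DB·AC·C·DB·AB·AC·AC·C·DB
    A ↦ AB
    B ↦ DB
    C ↦ AC
    D ↦ C

A->AB, B->DB, C->AC, D->C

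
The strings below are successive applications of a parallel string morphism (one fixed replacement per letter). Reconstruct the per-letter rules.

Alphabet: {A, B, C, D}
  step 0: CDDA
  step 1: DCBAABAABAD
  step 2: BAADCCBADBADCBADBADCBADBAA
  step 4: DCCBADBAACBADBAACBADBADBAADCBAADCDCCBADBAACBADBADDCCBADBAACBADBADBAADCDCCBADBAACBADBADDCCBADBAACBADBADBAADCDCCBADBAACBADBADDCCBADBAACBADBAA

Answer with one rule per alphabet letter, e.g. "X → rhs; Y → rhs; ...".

  step 1 ⇒ step 2: DCBAABAABAD ⇒ BAA·DC·C·BAD·BAD·C·BAD·BAD·C·BAD·BAA
    A ↦ BAD
    B ↦ C
    C ↦ DC
    D ↦ BAA

A->BAD, B->C, C->DC, D->BAA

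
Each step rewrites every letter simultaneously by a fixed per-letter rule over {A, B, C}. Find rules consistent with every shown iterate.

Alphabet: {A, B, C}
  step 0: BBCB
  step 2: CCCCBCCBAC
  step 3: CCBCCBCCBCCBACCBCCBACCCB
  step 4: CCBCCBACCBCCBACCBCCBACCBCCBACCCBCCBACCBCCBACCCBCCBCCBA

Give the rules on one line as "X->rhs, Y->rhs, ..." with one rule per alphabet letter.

  step 3 ⇒ step 4: CCBCCBCCBCCBACCBCCBACCCB ⇒ CCB·CCB·A·CCB·CCB·A·CCB·CCB·A·CCB·CCB·A·C·CCB·CCB·A·CCB·CCB·A·C·CCB·CCB·CCB·A
    A ↦ C
    B ↦ A
    C ↦ CCB

A->C, B->A, C->CCB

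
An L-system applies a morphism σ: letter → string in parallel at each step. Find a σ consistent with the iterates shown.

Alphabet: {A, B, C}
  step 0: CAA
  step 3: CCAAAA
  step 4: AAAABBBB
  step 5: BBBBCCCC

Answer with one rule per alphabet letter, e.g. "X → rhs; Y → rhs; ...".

  step 4 ⇒ step 5: AAAABBBB ⇒ B·B·B·B·C·C·C·C
    A ↦ B
    B ↦ C
  step 3 ⇒ step 4: CCAAAA ⇒ AA·AA·B·B·B·B
    C ↦ AA

A->B, B->C, C->AA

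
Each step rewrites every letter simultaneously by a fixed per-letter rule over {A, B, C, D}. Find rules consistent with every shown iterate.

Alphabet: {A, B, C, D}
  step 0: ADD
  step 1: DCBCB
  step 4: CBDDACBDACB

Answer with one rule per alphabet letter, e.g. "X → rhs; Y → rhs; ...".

  step 0 ⇒ step 1: ADD ⇒ D·CB·CB
    A ↦ D
    D ↦ CB
    B ↦ A  (constrained at step 1)
    C ↦ D  (constrained at step 1)

A->D, B->A, C->D, D->CB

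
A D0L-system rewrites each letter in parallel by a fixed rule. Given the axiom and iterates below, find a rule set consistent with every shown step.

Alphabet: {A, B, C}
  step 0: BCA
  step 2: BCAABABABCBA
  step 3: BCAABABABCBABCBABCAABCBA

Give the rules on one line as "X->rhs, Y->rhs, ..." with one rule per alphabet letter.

A->BA, B->BC, C->AA

  step 2 ⇒ step 3: BCAABABABCBA ⇒ BC·AA·BA·BA·BC·BA·BC·BA·BC·AA·BC·BA
    A ↦ BA
    B ↦ BC
    C ↦ AA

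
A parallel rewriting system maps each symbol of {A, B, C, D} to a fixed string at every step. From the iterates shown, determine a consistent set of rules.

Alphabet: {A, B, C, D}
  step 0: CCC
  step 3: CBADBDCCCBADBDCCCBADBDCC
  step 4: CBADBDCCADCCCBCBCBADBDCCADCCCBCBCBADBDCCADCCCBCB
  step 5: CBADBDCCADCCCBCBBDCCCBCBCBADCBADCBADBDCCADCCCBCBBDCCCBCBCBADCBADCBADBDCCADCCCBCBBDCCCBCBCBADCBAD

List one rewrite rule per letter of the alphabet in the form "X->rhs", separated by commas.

  step 4 ⇒ step 5: CBADBDCCADCCCBCBCBADBDCCADCCCBCBCBADBDCCADCCCBCB ⇒ CB·AD·BD·CC·AD·CC·CB·CB·BD·CC·CB·CB·CB·AD·CB·AD·CB·AD·BD·CC·AD·CC·CB·CB·BD·CC·CB·CB·CB·AD·CB·AD·CB·AD·BD·CC·AD·CC·CB·CB·BD·CC·CB·CB·CB·AD·CB·AD
    A ↦ BD
    B ↦ AD
    C ↦ CB
    D ↦ CC

A->BD, B->AD, C->CB, D->CC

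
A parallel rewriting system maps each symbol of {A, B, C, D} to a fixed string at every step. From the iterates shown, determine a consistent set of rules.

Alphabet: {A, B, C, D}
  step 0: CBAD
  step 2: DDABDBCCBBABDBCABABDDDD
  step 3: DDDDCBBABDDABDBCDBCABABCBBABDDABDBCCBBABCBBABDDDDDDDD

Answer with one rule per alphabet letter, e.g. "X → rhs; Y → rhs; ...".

A->CBB, B->AB, C->DBC, D->DD

  step 2 ⇒ step 3: DDABDBCCBBABDBCABABDDDD ⇒ DD·DD·CBB·AB·DD·AB·DBC·DBC·AB·AB·CBB·AB·DD·AB·DBC·CBB·AB·CBB·AB·DD·DD·DD·DD
    A ↦ CBB
    B ↦ AB
    C ↦ DBC
    D ↦ DD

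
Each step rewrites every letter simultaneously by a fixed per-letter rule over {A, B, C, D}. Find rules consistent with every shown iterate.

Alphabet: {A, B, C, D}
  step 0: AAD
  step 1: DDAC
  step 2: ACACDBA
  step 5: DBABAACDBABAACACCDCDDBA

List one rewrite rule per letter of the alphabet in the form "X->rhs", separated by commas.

A->D, B->C, C->BA, D->AC

  step 1 ⇒ step 2: DDAC ⇒ AC·AC·D·BA
    A ↦ D
    C ↦ BA
    D ↦ AC
    B ↦ C  (constrained at step 2)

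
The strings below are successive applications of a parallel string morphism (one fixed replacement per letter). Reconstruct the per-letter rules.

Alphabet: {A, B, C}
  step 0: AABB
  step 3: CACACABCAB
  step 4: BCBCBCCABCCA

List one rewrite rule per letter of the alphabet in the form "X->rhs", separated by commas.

  step 3 ⇒ step 4: CACACABCAB ⇒ B·C·B·C·B·C·CA·B·C·CA
    A ↦ C
    B ↦ CA
    C ↦ B

A->C, B->CA, C->B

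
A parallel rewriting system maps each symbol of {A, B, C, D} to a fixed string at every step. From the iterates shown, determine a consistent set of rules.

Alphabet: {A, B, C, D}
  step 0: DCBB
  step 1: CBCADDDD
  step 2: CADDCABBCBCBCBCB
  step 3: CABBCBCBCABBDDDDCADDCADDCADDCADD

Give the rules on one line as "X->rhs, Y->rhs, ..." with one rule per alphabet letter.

A->BB, B->DD, C->CA, D->CB

  step 2 ⇒ step 3: CADDCABBCBCBCBCB ⇒ CA·BB·CB·CB·CA·BB·DD·DD·CA·DD·CA·DD·CA·DD·CA·DD
    A ↦ BB
    B ↦ DD
    C ↦ CA
    D ↦ CB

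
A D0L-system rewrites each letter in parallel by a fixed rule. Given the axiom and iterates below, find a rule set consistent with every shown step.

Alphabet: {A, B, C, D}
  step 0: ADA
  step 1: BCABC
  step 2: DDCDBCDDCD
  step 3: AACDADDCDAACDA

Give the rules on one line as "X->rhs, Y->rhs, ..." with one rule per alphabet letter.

  step 2 ⇒ step 3: DDCDBCDDCD ⇒ A·A·CD·A·DD·CD·A·A·CD·A
    B ↦ DD
    C ↦ CD
    D ↦ A
  step 0 ⇒ step 1: ADA ⇒ BC·A·BC
    A ↦ BC

A->BC, B->DD, C->CD, D->A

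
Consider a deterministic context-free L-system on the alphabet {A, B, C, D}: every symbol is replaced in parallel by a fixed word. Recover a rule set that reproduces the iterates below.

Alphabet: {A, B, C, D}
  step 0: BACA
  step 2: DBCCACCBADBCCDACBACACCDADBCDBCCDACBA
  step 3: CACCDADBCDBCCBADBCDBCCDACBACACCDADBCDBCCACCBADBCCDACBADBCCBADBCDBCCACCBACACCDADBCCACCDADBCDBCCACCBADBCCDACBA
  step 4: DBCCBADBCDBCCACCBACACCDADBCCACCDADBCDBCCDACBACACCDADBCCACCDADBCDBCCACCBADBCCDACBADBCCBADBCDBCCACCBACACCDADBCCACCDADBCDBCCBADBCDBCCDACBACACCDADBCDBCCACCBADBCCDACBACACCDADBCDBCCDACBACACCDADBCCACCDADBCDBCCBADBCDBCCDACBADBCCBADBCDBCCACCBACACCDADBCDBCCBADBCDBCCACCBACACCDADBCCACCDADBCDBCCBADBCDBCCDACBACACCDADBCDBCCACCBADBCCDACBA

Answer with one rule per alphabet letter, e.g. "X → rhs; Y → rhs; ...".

A->CBA, B->CDA, C->DBC, D->CAC

  step 3 ⇒ step 4: CACCDADBCDBCCBADBCDBCCDACBACACCDADBCDBCCACCBADBCCDACBADBCCBADBCDBCCACCBACACCDADBCCACCDADBCDBCCACCBADBCCDACBA ⇒ DBC·CBA·DBC·DBC·CAC·CBA·CAC·CDA·DBC·CAC·CDA·DBC·DBC·CDA·CBA·CAC·CDA·DBC·CAC·CDA·DBC·DBC·CAC·CBA·DBC·CDA·CBA·DBC·CBA·DBC·DBC·CAC·CBA·CAC·CDA·DBC·CAC·CDA·DBC·DBC·CBA·DBC·DBC·CDA·CBA·CAC·CDA·DBC·DBC·CAC·CBA·DBC·CDA·CBA·CAC·CDA·DBC·DBC·CDA·CBA·CAC·CDA·DBC·CAC·CDA·DBC·DBC·CBA·DBC·DBC·CDA·CBA·DBC·CBA·DBC·DBC·CAC·CBA·CAC·CDA·DBC·DBC·CBA·DBC·DBC·CAC·CBA·CAC·CDA·DBC·CAC·CDA·DBC·DBC·CBA·DBC·DBC·CDA·CBA·CAC·CDA·DBC·DBC·CAC·CBA·DBC·CDA·CBA
    A ↦ CBA
    B ↦ CDA
    C ↦ DBC
    D ↦ CAC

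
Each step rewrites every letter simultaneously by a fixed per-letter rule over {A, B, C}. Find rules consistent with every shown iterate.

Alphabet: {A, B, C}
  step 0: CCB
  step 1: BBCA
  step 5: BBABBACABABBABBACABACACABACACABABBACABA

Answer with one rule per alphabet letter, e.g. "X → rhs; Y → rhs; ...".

A->BA, B->CA, C->B

  step 0 ⇒ step 1: CCB ⇒ B·B·CA
    B ↦ CA
    C ↦ B
    A ↦ BA  (constrained at step 1)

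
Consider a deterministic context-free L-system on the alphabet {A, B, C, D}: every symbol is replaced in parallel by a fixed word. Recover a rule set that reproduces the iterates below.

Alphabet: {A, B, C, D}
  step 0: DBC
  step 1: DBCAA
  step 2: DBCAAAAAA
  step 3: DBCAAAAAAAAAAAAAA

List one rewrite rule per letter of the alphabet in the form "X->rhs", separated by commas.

  step 2 ⇒ step 3: DBCAAAAAA ⇒ DB·CA·A·AA·AA·AA·AA·AA·AA
    A ↦ AA
    B ↦ CA
    C ↦ A
    D ↦ DB

A->AA, B->CA, C->A, D->DB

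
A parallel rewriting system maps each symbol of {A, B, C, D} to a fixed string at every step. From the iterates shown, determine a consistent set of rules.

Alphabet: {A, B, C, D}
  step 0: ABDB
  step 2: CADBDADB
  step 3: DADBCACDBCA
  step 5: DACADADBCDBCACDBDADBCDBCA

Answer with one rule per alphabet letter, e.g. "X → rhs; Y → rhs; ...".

  step 2 ⇒ step 3: CADBDADB ⇒ DA·DB·C·A·C·DB·C·A
    A ↦ DB
    B ↦ A
    C ↦ DA
    D ↦ C

A->DB, B->A, C->DA, D->C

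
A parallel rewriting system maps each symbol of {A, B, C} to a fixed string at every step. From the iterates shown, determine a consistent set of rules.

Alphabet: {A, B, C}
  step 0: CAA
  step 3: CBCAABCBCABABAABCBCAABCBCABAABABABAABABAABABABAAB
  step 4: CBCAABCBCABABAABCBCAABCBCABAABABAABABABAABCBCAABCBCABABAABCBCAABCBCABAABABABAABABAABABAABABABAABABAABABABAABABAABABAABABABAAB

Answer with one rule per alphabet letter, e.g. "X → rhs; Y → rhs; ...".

A->AB, B->AAB, C->CBC

  step 3 ⇒ step 4: CBCAABCBCABABAABCBCAABCBCABAABABABAABABAABABABAAB ⇒ CBC·AAB·CBC·AB·AB·AAB·CBC·AAB·CBC·AB·AAB·AB·AAB·AB·AB·AAB·CBC·AAB·CBC·AB·AB·AAB·CBC·AAB·CBC·AB·AAB·AB·AB·AAB·AB·AAB·AB·AAB·AB·AB·AAB·AB·AAB·AB·AB·AAB·AB·AAB·AB·AAB·AB·AB·AAB
    A ↦ AB
    B ↦ AAB
    C ↦ CBC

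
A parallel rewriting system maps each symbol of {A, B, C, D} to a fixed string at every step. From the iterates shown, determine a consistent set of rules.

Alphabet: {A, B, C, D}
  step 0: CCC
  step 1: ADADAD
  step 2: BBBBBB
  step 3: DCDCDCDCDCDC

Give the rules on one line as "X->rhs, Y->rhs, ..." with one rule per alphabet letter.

A->B, B->DC, C->AD, D->B

  step 2 ⇒ step 3: BBBBBB ⇒ DC·DC·DC·DC·DC·DC
    B ↦ DC
  step 1 ⇒ step 2: ADADAD ⇒ B·B·B·B·B·B
    A ↦ B
  step 0 ⇒ step 1: CCC ⇒ AD·AD·AD
    C ↦ AD
  step 1 ⇒ step 2: ADADAD ⇒ B·B·B·B·B·B
    D ↦ B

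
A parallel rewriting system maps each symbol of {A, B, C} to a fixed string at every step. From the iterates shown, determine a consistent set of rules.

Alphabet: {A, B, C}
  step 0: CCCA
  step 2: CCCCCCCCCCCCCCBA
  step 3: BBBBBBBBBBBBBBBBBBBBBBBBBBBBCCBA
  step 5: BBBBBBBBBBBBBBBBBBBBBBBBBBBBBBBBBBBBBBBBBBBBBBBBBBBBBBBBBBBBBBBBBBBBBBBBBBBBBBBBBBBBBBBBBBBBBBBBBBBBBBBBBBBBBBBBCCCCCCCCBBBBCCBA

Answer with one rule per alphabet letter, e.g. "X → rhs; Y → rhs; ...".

  step 2 ⇒ step 3: CCCCCCCCCCCCCCBA ⇒ BB·BB·BB·BB·BB·BB·BB·BB·BB·BB·BB·BB·BB·BB·CC·BA
    A ↦ BA
    B ↦ CC
    C ↦ BB

A->BA, B->CC, C->BB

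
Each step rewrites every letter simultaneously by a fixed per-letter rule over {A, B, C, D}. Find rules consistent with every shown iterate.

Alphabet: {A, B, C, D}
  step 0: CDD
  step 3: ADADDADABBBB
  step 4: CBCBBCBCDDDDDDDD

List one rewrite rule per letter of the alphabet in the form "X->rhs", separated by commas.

A->C, B->DD, C->ADA, D->B

  step 3 ⇒ step 4: ADADDADABBBB ⇒ C·B·C·B·B·C·B·C·DD·DD·DD·DD
    A ↦ C
    B ↦ DD
    D ↦ B
    C ↦ ADA  (constrained at step 0)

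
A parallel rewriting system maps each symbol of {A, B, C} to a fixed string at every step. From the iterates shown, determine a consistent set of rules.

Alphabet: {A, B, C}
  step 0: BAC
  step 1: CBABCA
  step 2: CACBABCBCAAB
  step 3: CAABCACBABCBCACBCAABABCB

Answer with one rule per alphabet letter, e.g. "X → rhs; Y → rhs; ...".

A->AB, B->CB, C->CA

  step 2 ⇒ step 3: CACBABCBCAAB ⇒ CA·AB·CA·CB·AB·CB·CA·CB·CA·AB·AB·CB
    A ↦ AB
    B ↦ CB
    C ↦ CA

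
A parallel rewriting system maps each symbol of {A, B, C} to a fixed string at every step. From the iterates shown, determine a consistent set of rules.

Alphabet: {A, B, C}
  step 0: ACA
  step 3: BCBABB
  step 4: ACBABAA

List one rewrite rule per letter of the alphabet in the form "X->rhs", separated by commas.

  step 3 ⇒ step 4: BCBABB ⇒ A·CB·A·B·A·A
    A ↦ B
    B ↦ A
    C ↦ CB

A->B, B->A, C->CB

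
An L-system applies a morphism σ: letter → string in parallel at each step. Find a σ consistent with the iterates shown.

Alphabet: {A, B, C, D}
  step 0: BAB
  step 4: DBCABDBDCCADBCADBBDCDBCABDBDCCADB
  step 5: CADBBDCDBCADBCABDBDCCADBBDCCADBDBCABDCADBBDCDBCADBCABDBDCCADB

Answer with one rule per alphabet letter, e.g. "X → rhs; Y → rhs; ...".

A->C, B->DB, C->BD, D->CA

  step 4 ⇒ step 5: DBCABDBDCCADBCADBBDCDBCABDBDCCADB ⇒ CA·DB·BD·C·DB·CA·DB·CA·BD·BD·C·CA·DB·BD·C·CA·DB·DB·CA·BD·CA·DB·BD·C·DB·CA·DB·CA·BD·BD·C·CA·DB
    A ↦ C
    B ↦ DB
    C ↦ BD
    D ↦ CA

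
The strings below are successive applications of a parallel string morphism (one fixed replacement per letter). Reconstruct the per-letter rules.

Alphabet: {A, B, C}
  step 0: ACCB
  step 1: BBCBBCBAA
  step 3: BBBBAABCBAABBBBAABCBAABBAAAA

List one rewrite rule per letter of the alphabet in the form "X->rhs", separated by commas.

  step 0 ⇒ step 1: ACCB ⇒ B·BCB·BCB·AA
    A ↦ B
    B ↦ AA
    C ↦ BCB

A->B, B->AA, C->BCB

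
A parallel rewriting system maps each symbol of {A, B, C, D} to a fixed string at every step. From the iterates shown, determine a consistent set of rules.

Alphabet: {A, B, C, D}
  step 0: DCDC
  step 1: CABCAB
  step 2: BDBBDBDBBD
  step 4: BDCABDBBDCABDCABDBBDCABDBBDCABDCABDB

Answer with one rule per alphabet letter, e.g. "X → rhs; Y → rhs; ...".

A->DB, B->BD, C->B, D->CA

  step 1 ⇒ step 2: CABCAB ⇒ B·DB·BD·B·DB·BD
    A ↦ DB
    B ↦ BD
    C ↦ B
  step 0 ⇒ step 1: DCDC ⇒ CA·B·CA·B
    D ↦ CA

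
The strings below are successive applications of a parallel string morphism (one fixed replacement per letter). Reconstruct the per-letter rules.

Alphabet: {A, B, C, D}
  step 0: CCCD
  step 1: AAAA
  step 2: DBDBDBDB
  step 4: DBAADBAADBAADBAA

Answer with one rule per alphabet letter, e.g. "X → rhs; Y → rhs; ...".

  step 1 ⇒ step 2: AAAA ⇒ DB·DB·DB·DB
    A ↦ DB
    B ↦ CD  (constrained at step 2)
  step 0 ⇒ step 1: CCCD ⇒ A·A·A·A
    C ↦ A
  step 0 ⇒ step 1: CCCD ⇒ A·A·A·A
    D ↦ A

A->DB, B->CD, C->A, D->A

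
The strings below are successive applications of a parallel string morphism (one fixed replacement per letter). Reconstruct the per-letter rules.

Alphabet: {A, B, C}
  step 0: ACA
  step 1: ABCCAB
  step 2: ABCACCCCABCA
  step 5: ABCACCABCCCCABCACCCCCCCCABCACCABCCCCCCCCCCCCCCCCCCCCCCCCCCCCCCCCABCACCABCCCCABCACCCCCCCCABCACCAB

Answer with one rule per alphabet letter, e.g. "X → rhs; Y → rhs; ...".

A->AB, B->CA, C->CC

  step 1 ⇒ step 2: ABCCAB ⇒ AB·CA·CC·CC·AB·CA
    A ↦ AB
    B ↦ CA
    C ↦ CC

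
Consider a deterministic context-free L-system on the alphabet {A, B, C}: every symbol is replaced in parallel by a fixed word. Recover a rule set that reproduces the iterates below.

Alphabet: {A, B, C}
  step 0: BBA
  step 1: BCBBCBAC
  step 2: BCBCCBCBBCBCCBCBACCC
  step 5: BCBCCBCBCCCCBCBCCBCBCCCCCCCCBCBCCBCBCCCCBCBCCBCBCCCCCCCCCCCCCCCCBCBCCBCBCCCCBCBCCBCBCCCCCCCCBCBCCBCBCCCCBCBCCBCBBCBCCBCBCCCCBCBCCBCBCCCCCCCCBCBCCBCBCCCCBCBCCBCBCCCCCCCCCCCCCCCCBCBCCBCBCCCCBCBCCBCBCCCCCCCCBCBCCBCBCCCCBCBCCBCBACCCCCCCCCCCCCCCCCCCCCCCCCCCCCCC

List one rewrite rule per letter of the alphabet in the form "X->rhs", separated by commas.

  step 1 ⇒ step 2: BCBBCBAC ⇒ BCB·CC·BCB·BCB·CC·BCB·AC·CC
    A ↦ AC
    B ↦ BCB
    C ↦ CC

A->AC, B->BCB, C->CC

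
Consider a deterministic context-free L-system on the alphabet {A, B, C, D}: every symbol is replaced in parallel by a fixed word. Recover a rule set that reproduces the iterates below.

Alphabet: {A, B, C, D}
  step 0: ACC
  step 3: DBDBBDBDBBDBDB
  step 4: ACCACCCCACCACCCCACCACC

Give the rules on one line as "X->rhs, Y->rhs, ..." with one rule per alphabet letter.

  step 3 ⇒ step 4: DBDBBDBDBBDBDB ⇒ A·CC·A·CC·CC·A·CC·A·CC·CC·A·CC·A·CC
    B ↦ CC
    D ↦ A
    A ↦ B  (constrained at step 0)
    C ↦ DB  (constrained at step 0)

A->B, B->CC, C->DB, D->A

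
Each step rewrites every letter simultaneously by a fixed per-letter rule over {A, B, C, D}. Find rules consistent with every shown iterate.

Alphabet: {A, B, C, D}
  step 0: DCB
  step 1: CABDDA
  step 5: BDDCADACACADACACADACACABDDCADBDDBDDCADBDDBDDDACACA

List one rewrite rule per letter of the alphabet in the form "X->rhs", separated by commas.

A->D, B->DA, C->BD, D->CA

  step 0 ⇒ step 1: DCB ⇒ CA·BD·DA
    B ↦ DA
    C ↦ BD
    D ↦ CA
    A ↦ D  (constrained at step 1)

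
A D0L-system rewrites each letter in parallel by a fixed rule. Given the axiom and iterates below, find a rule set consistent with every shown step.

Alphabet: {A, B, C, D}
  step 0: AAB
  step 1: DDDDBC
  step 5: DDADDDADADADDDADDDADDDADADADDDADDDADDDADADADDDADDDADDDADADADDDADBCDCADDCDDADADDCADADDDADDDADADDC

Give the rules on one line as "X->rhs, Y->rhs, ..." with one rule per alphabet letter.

A->DD, B->BC, C->DC, D->AD

  step 0 ⇒ step 1: AAB ⇒ DD·DD·BC
    A ↦ DD
    B ↦ BC
    C ↦ DC  (constrained at step 1)
    D ↦ AD  (constrained at step 1)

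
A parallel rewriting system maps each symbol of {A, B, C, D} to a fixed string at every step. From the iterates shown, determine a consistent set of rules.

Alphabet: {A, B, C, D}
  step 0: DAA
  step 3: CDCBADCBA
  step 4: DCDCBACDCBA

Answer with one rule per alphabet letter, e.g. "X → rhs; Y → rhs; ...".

A->BA, B->C, C->D, D->C

  step 3 ⇒ step 4: CDCBADCBA ⇒ D·C·D·C·BA·C·D·C·BA
    A ↦ BA
    B ↦ C
    C ↦ D
    D ↦ C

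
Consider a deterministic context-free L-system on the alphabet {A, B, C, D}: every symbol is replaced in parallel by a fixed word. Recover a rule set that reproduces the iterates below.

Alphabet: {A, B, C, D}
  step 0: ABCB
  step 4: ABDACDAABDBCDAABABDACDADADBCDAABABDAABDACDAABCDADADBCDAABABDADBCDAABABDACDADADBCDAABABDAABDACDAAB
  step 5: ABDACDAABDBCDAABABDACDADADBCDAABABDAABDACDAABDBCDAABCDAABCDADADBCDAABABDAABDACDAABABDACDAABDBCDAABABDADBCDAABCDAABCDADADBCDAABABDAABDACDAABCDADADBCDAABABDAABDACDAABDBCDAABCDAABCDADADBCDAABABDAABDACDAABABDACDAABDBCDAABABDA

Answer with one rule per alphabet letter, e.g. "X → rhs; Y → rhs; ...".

  step 4 ⇒ step 5: ABDACDAABDBCDAABABDACDADADBCDAABABDAABDACDAABCDADADBCDAABABDADBCDAABABDACDADADBCDAABABDAABDACDAAB ⇒ AB·DA·CDA·AB·DB·CDA·AB·AB·DA·CDA·DA·DB·CDA·AB·AB·DA·AB·DA·CDA·AB·DB·CDA·AB·CDA·AB·CDA·DA·DB·CDA·AB·AB·DA·AB·DA·CDA·AB·AB·DA·CDA·AB·DB·CDA·AB·AB·DA·DB·CDA·AB·CDA·AB·CDA·DA·DB·CDA·AB·AB·DA·AB·DA·CDA·AB·CDA·DA·DB·CDA·AB·AB·DA·AB·DA·CDA·AB·DB·CDA·AB·CDA·AB·CDA·DA·DB·CDA·AB·AB·DA·AB·DA·CDA·AB·AB·DA·CDA·AB·DB·CDA·AB·AB·DA
    A ↦ AB
    B ↦ DA
    C ↦ DB
    D ↦ CDA

A->AB, B->DA, C->DB, D->CDA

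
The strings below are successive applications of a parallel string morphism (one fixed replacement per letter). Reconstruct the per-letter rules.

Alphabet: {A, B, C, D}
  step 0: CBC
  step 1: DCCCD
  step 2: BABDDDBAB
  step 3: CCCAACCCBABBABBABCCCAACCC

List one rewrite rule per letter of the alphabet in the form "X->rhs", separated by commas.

A->AA, B->CCC, C->D, D->BAB

  step 2 ⇒ step 3: BABDDDBAB ⇒ CCC·AA·CCC·BAB·BAB·BAB·CCC·AA·CCC
    A ↦ AA
    B ↦ CCC
    D ↦ BAB
  step 0 ⇒ step 1: CBC ⇒ D·CCC·D
    C ↦ D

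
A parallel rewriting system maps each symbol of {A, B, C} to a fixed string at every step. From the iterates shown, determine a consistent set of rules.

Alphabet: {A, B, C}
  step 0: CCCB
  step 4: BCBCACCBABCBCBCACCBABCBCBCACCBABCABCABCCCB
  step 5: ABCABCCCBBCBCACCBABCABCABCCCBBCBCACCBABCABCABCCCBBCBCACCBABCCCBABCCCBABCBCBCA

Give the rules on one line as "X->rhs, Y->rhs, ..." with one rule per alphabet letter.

  step 4 ⇒ step 5: BCBCACCBABCBCBCACCBABCBCBCACCBABCABCABCCCB ⇒ A·BC·A·BC·CCB·BC·BC·A·CCB·A·BC·A·BC·A·BC·CCB·BC·BC·A·CCB·A·BC·A·BC·A·BC·CCB·BC·BC·A·CCB·A·BC·CCB·A·BC·CCB·A·BC·BC·BC·A
    A ↦ CCB
    B ↦ A
    C ↦ BC

A->CCB, B->A, C->BC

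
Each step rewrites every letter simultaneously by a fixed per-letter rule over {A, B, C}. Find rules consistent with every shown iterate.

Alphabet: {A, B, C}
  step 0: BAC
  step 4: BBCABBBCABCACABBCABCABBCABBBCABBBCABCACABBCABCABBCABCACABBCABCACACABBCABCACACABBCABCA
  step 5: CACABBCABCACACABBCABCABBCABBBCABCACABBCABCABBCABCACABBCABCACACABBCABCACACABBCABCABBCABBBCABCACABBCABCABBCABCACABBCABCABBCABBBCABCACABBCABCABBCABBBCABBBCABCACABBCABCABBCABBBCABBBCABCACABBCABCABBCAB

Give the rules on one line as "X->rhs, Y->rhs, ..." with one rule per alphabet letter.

  step 4 ⇒ step 5: BBCABBBCABCACABBCABCABBCABBBCABBBCABCACABBCABCABBCABCACABBCABCACACABBCABCACACABBCABCA ⇒ CA·CA·BB·CAB·CA·CA·CA·BB·CAB·CA·BB·CAB·BB·CAB·CA·CA·BB·CAB·CA·BB·CAB·CA·CA·BB·CAB·CA·CA·CA·BB·CAB·CA·CA·CA·BB·CAB·CA·BB·CAB·BB·CAB·CA·CA·BB·CAB·CA·BB·CAB·CA·CA·BB·CAB·CA·BB·CAB·BB·CAB·CA·CA·BB·CAB·CA·BB·CAB·BB·CAB·BB·CAB·CA·CA·BB·CAB·CA·BB·CAB·BB·CAB·BB·CAB·CA·CA·BB·CAB·CA·BB·CAB
    A ↦ CAB
    B ↦ CA
    C ↦ BB

A->CAB, B->CA, C->BB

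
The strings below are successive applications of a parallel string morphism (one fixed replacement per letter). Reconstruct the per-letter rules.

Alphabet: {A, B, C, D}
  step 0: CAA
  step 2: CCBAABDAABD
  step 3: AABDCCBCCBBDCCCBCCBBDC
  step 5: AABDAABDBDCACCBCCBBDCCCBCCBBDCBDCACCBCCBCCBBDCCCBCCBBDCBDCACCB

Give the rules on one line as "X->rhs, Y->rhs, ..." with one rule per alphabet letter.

  step 2 ⇒ step 3: CCBAABDAABD ⇒ A·A·BD·CCB·CCB·BD·C·CCB·CCB·BD·C
    A ↦ CCB
    B ↦ BD
    C ↦ A
    D ↦ C

A->CCB, B->BD, C->A, D->C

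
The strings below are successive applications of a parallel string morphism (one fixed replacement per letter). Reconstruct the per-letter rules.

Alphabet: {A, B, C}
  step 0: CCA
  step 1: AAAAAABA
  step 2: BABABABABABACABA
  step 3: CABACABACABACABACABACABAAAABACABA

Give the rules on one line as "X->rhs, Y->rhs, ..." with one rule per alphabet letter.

  step 2 ⇒ step 3: BABABABABABACABA ⇒ CA·BA·CA·BA·CA·BA·CA·BA·CA·BA·CA·BA·AAA·BA·CA·BA
    A ↦ BA
    B ↦ CA
    C ↦ AAA

A->BA, B->CA, C->AAA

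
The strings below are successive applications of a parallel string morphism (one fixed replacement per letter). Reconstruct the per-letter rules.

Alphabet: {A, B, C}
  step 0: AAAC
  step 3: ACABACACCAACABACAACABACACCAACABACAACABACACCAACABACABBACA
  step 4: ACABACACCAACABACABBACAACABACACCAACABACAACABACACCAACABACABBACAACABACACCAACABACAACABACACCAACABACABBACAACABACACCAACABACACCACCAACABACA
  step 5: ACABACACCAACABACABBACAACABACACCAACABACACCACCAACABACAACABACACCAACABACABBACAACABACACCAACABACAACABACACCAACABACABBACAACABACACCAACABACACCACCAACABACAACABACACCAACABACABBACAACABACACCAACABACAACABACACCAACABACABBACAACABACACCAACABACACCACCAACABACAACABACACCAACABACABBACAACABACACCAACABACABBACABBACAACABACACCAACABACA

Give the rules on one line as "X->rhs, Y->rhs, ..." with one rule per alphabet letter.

  step 4 ⇒ step 5: ACABACACCAACABACABBACAACABACACCAACABACAACABACACCAACABACABBACAACABACACCAACABACAACABACACCAACABACABBACAACABACACCAACABACACCACCAACABACA ⇒ ACA·B·ACA·CCA·ACA·B·ACA·B·B·ACA·ACA·B·ACA·CCA·ACA·B·ACA·CCA·CCA·ACA·B·ACA·ACA·B·ACA·CCA·ACA·B·ACA·B·B·ACA·ACA·B·ACA·CCA·ACA·B·ACA·ACA·B·ACA·CCA·ACA·B·ACA·B·B·ACA·ACA·B·ACA·CCA·ACA·B·ACA·CCA·CCA·ACA·B·ACA·ACA·B·ACA·CCA·ACA·B·ACA·B·B·ACA·ACA·B·ACA·CCA·ACA·B·ACA·ACA·B·ACA·CCA·ACA·B·ACA·B·B·ACA·ACA·B·ACA·CCA·ACA·B·ACA·CCA·CCA·ACA·B·ACA·ACA·B·ACA·CCA·ACA·B·ACA·B·B·ACA·ACA·B·ACA·CCA·ACA·B·ACA·B·B·ACA·B·B·ACA·ACA·B·ACA·CCA·ACA·B·ACA
    A ↦ ACA
    B ↦ CCA
    C ↦ B

A->ACA, B->CCA, C->B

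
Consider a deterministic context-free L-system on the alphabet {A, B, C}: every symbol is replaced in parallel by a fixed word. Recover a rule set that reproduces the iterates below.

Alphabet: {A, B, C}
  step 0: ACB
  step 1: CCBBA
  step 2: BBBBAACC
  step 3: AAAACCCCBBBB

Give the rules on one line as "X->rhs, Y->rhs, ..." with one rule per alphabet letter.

  step 2 ⇒ step 3: BBBBAACC ⇒ A·A·A·A·CC·CC·BB·BB
    A ↦ CC
    B ↦ A
    C ↦ BB

A->CC, B->A, C->BB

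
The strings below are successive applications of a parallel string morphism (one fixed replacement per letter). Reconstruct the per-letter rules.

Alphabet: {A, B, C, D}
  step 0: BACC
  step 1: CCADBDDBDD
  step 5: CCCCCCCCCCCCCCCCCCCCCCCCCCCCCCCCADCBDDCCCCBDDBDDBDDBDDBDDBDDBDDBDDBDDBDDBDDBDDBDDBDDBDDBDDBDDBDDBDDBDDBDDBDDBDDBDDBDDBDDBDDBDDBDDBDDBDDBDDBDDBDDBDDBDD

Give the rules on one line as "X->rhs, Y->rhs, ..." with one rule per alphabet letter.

A->AD, B->CC, C->BDD, D->C

  step 0 ⇒ step 1: BACC ⇒ CC·AD·BDD·BDD
    A ↦ AD
    B ↦ CC
    C ↦ BDD
    D ↦ C  (constrained at step 1)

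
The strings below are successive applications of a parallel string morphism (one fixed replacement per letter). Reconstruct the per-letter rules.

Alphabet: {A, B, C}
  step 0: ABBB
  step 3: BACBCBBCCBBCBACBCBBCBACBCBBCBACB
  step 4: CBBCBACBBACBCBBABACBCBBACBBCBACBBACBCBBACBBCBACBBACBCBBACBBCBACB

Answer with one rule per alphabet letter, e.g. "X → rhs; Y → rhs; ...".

  step 3 ⇒ step 4: BACBCBBCCBBCBACBCBBCBACBCBBCBACB ⇒ CB·BC·BA·CB·BA·CB·CB·BA·BA·CB·CB·BA·CB·BC·BA·CB·BA·CB·CB·BA·CB·BC·BA·CB·BA·CB·CB·BA·CB·BC·BA·CB
    A ↦ BC
    B ↦ CB
    C ↦ BA

A->BC, B->CB, C->BA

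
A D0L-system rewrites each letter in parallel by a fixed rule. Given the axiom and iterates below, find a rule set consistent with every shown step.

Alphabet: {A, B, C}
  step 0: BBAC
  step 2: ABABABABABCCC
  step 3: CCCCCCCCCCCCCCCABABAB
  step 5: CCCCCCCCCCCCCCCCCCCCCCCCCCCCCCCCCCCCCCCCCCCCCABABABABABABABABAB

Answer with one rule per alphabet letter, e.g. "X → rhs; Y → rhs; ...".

  step 2 ⇒ step 3: ABABABABABCCC ⇒ C·CC·C·CC·C·CC·C·CC·C·CC·AB·AB·AB
    A ↦ C
    B ↦ CC
    C ↦ AB

A->C, B->CC, C->AB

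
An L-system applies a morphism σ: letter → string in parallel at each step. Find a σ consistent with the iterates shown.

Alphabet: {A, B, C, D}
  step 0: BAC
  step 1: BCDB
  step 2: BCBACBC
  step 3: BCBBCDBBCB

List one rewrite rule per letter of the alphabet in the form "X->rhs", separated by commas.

A->D, B->BC, C->B, D->AC

  step 2 ⇒ step 3: BCBACBC ⇒ BC·B·BC·D·B·BC·B
    A ↦ D
    B ↦ BC
    C ↦ B
  step 1 ⇒ step 2: BCDB ⇒ BC·B·AC·BC
    D ↦ AC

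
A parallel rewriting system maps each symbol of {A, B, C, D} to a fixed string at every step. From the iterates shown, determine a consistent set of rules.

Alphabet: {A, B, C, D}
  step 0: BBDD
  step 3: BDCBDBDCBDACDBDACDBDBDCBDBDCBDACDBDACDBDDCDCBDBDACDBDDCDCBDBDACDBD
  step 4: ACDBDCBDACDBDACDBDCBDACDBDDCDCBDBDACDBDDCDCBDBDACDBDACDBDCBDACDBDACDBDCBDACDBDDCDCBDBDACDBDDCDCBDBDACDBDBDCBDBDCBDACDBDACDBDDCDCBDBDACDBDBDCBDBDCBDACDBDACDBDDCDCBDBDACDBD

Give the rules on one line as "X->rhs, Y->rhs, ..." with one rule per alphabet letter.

A->DCD, B->ACD, C->CBD, D->BD

  step 3 ⇒ step 4: BDCBDBDCBDACDBDACDBDBDCBDBDCBDACDBDACDBDDCDCBDBDACDBDDCDCBDBDACDBD ⇒ ACD·BD·CBD·ACD·BD·ACD·BD·CBD·ACD·BD·DCD·CBD·BD·ACD·BD·DCD·CBD·BD·ACD·BD·ACD·BD·CBD·ACD·BD·ACD·BD·CBD·ACD·BD·DCD·CBD·BD·ACD·BD·DCD·CBD·BD·ACD·BD·BD·CBD·BD·CBD·ACD·BD·ACD·BD·DCD·CBD·BD·ACD·BD·BD·CBD·BD·CBD·ACD·BD·ACD·BD·DCD·CBD·BD·ACD·BD
    A ↦ DCD
    B ↦ ACD
    C ↦ CBD
    D ↦ BD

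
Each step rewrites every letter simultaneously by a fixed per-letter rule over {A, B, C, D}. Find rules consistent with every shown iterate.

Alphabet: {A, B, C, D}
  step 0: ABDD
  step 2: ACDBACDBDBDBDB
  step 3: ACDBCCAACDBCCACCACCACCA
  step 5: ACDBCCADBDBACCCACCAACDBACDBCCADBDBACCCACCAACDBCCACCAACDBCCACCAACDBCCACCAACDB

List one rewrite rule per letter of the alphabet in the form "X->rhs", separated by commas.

A->AC, B->A, C->DB, D->CC

  step 2 ⇒ step 3: ACDBACDBDBDBDB ⇒ AC·DB·CC·A·AC·DB·CC·A·CC·A·CC·A·CC·A
    A ↦ AC
    B ↦ A
    C ↦ DB
    D ↦ CC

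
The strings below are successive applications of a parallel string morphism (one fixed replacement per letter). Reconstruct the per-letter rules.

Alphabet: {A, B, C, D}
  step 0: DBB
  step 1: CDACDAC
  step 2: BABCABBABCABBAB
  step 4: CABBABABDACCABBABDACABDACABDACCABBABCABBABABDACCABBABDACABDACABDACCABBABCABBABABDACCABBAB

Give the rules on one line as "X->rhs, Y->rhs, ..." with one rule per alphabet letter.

  step 1 ⇒ step 2: CDACDAC ⇒ BAB·C·AB·BAB·C·AB·BAB
    A ↦ AB
    C ↦ BAB
    D ↦ C
  step 0 ⇒ step 1: DBB ⇒ C·DAC·DAC
    B ↦ DAC

A->AB, B->DAC, C->BAB, D->C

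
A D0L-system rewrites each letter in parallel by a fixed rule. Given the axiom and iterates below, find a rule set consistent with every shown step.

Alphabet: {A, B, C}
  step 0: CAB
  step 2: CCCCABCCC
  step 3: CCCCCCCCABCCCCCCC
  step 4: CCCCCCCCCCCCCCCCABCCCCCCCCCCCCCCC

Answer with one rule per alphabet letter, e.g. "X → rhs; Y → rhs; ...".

A->AB, B->C, C->CC

  step 3 ⇒ step 4: CCCCCCCCABCCCCCCC ⇒ CC·CC·CC·CC·CC·CC·CC·CC·AB·C·CC·CC·CC·CC·CC·CC·CC
    A ↦ AB
    B ↦ C
    C ↦ CC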